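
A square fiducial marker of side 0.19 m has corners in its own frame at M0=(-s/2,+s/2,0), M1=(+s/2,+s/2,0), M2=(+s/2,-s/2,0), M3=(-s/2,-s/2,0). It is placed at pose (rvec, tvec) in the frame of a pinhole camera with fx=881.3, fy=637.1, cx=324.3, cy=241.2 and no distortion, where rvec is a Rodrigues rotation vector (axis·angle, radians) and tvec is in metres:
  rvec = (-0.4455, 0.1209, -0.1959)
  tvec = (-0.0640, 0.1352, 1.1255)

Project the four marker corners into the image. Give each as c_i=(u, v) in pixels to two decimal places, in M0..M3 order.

c0=(210.22, 381.10) c1=(360.20, 358.84) c2=(334.33, 258.15) c3=(195.29, 280.03)

Intrinsics K: fx=881.3, fy=637.1, cx=324.3, cy=241.2
Marker side s = 0.19 m; corners in marker frame (Z=0):
  M0 = (-0.0950, +0.0950, 0)
  M1 = (+0.0950, +0.0950, 0)
  M2 = (+0.0950, -0.0950, 0)
  M3 = (-0.0950, -0.0950, 0)
rvec = (-0.4455, 0.1209, -0.1959), |rvec| = θ = 0.50146 rad = 28.732°
Rodrigues: sinθ=0.48071, 1−cosθ=0.12312; R = I + sinθ·[k]× + (1−cosθ)·[k]×²:
    [+0.97405 +0.16142 +0.15863]
    [-0.21416 +0.88404 +0.41547]
    [-0.07317 -0.43866 +0.89567]
t = (-0.0640, 0.1352, 1.1255) m
M0: Pc = R·M0+t = (-0.14120, +0.23953, +1.09078); u = 881.3·(-0.14120)/1.09078 + 324.3 = 210.2167, v = 637.1·(+0.23953)/1.09078 + 241.2 = 381.1037
M1: Pc = R·M1+t = (+0.04387, +0.19884, +1.07688); u = 881.3·(+0.04387)/1.07688 + 324.3 = 360.2027, v = 637.1·(+0.19884)/1.07688 + 241.2 = 358.8362
M2: Pc = R·M2+t = (+0.01320, +0.03087, +1.16022); u = 881.3·(+0.01320)/1.16022 + 324.3 = 334.3267, v = 637.1·(+0.03087)/1.16022 + 241.2 = 258.1518
M3: Pc = R·M3+t = (-0.17187, +0.07156, +1.17412); u = 881.3·(-0.17187)/1.17412 + 324.3 = 195.2938, v = 637.1·(+0.07156)/1.17412 + 241.2 = 280.0308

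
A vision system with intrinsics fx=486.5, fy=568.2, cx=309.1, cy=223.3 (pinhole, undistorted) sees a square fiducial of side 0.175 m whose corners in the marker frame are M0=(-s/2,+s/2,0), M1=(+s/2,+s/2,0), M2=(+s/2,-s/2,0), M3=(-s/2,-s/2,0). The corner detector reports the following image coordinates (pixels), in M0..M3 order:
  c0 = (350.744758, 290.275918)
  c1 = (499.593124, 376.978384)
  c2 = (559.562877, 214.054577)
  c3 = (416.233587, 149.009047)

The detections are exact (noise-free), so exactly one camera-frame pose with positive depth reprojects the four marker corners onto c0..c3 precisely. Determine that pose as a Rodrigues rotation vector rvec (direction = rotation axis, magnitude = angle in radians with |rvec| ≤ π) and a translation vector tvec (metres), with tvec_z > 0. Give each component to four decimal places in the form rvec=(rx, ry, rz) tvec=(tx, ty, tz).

Intrinsics K: fx=486.5, fy=568.2, cx=309.1, cy=223.3
Marker side s = 0.175 m; corners in marker frame (Z=0):
  M0 = (-0.0875, +0.0875, 0)
  M1 = (+0.0875, +0.0875, 0)
  M2 = (+0.0875, -0.0875, 0)
  M3 = (-0.0875, -0.0875, 0)
Detected image corners:
  c0 = (350.744758, 290.275918) px
  c1 = (499.593124, 376.978384) px
  c2 = (559.562877, 214.054577) px
  c3 = (416.233587, 149.009047) px
Planar DLT: solve 8×8 A·h = b for H (H[2,2]=1):
  H  [+568.71184 -571.78883 +454.09511]
  H  [+281.28254 +746.05535 +252.55169]
  H  [-0.58142 -0.46554 +1.00000]
B = K⁻¹H; ‖b₁‖=1.796725, ‖b₂‖=1.796725; λ = 2/(‖b₁‖+‖b₂‖) = 0.556568, sign → tz>0 ⇒ λ=+0.556568
r₁ = λ·B[:,0] = (+0.85622,+0.40270,-0.32360); r₂ = λ·B[:,1] = (-0.48952,+0.83261,-0.25910)
r₃ = r₁×r₂ = (+0.16509,+0.38026,+0.91003); SVD([r₁ r₂ r₃]) → R = UVᵀ:
  R  [+0.85622 -0.48952 +0.16509]
  R  [+0.40270 +0.83261 +0.38026]
  R  [-0.32360 -0.25910 +0.91003]
t = (+0.16588, +0.02865, +0.55657) m
tr R = 2.598857; θ = arccos((tr R − 1)/2) = 0.644453 rad = 36.924°
axis k = ((R−Rᵀ)₃₂, (R−Rᵀ)₁₃, (R−Rᵀ)₂₁) / (2 sinθ) = (-0.532127, +0.406729, +0.742571)
rvec = θ·k = (-0.342931, +0.262118, +0.478552)

rvec=(-0.3429, 0.2621, 0.4786) tvec=(0.1659, 0.0287, 0.5566)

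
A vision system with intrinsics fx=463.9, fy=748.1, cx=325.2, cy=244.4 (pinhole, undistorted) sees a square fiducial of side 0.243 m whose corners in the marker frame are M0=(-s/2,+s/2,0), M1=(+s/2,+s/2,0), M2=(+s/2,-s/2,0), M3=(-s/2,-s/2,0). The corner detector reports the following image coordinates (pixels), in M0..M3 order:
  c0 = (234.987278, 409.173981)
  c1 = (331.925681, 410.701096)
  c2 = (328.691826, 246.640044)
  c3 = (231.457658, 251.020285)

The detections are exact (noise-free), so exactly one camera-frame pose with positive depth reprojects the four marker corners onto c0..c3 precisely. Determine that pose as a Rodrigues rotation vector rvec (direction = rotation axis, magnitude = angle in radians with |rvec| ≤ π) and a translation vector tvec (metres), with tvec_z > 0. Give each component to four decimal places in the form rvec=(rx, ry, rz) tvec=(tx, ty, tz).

rvec=(0.0227, 0.1702, -0.0301) tvec=(-0.1075, 0.1281, 1.1254)

Intrinsics K: fx=463.9, fy=748.1, cx=325.2, cy=244.4
Marker side s = 0.243 m; corners in marker frame (Z=0):
  M0 = (-0.1215, +0.1215, 0)
  M1 = (+0.1215, +0.1215, 0)
  M2 = (+0.1215, -0.1215, 0)
  M3 = (-0.1215, -0.1215, 0)
Detected image corners:
  c0 = (234.987278, 409.173981) px
  c1 = (331.925681, 410.701096) px
  c2 = (328.691826, 246.640044) px
  c3 = (231.457658, 251.020285) px
Planar DLT: solve 8×8 A·h = b for H (H[2,2]=1):
  H  [+357.05841 +18.93957 +280.88022]
  H  [-55.49447 +668.62950 +329.57100]
  H  [-0.15074 +0.01779 +1.00000]
B = K⁻¹H; ‖b₁‖=0.888590, ‖b₂‖=0.888590; λ = 2/(‖b₁‖+‖b₂‖) = 1.125378, sign → tz>0 ⇒ λ=+1.125378
r₁ = λ·B[:,0] = (+0.98511,-0.02806,-0.16964); r₂ = λ·B[:,1] = (+0.03191,+0.99929,+0.02002)
r₃ = r₁×r₂ = (+0.16895,-0.02513,+0.98530); SVD([r₁ r₂ r₃]) → R = UVᵀ:
  R  [+0.98511 +0.03191 +0.16895]
  R  [-0.02806 +0.99929 -0.02513]
  R  [-0.16964 +0.02002 +0.98530]
t = (-0.10752, +0.12812, +1.12538) m
tr R = 2.969701; θ = arccos((tr R − 1)/2) = 0.174287 rad = 9.986°
axis k = ((R−Rᵀ)₃₂, (R−Rᵀ)₁₃, (R−Rᵀ)₂₁) / (2 sinθ) = (+0.130186, +0.976292, -0.172934)
rvec = θ·k = (+0.022690, +0.170154, -0.030140)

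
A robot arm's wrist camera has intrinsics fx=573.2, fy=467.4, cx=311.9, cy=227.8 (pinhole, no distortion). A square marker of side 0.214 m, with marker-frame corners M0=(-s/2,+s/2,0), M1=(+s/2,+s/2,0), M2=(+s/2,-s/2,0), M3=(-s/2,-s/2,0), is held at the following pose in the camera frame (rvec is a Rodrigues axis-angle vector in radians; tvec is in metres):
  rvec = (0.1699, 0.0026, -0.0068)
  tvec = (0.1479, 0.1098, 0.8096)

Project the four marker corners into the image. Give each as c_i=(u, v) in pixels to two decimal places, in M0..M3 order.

c0=(340.73, 349.70) c1=(489.01, 349.01) c2=(496.03, 229.95) c3=(340.97, 230.78)

Intrinsics K: fx=573.2, fy=467.4, cx=311.9, cy=227.8
Marker side s = 0.214 m; corners in marker frame (Z=0):
  M0 = (-0.1070, +0.1070, 0)
  M1 = (+0.1070, +0.1070, 0)
  M2 = (+0.1070, -0.1070, 0)
  M3 = (-0.1070, -0.1070, 0)
rvec = (0.1699, 0.0026, -0.0068), |rvec| = θ = 0.17006 rad = 9.743°
Rodrigues: sinθ=0.16924, 1−cosθ=0.01442; R = I + sinθ·[k]× + (1−cosθ)·[k]×²:
    [+0.99997 +0.00699 +0.00201]
    [-0.00655 +0.98558 -0.16909]
    [-0.00316 +0.16907 +0.98560]
t = (0.1479, 0.1098, 0.8096) m
M0: Pc = R·M0+t = (+0.04165, +0.21596, +0.82803); u = 573.2·(+0.04165)/0.82803 + 311.9 = 340.7324, v = 467.4·(+0.21596)/0.82803 + 227.8 = 349.7021
M1: Pc = R·M1+t = (+0.25564, +0.21456, +0.82735); u = 573.2·(+0.25564)/0.82735 + 311.9 = 489.0139, v = 467.4·(+0.21456)/0.82735 + 227.8 = 349.0103
M2: Pc = R·M2+t = (+0.25415, +0.00364, +0.79117); u = 573.2·(+0.25415)/0.79117 + 311.9 = 496.0303, v = 467.4·(+0.00364)/0.79117 + 227.8 = 229.9519
M3: Pc = R·M3+t = (+0.04016, +0.00504, +0.79185); u = 573.2·(+0.04016)/0.79185 + 311.9 = 340.9674, v = 467.4·(+0.00504)/0.79185 + 227.8 = 230.7771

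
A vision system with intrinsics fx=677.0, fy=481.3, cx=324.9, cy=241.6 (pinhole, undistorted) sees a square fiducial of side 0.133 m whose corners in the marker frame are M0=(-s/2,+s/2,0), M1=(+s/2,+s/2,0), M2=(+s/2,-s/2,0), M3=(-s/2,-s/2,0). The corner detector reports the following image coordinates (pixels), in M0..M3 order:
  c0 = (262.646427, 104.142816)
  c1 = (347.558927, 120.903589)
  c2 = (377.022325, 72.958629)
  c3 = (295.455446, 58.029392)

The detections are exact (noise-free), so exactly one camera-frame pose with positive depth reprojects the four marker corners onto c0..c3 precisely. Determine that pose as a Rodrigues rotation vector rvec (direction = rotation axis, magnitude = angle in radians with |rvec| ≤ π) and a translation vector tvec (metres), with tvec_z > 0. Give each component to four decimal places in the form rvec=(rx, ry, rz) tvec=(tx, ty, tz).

Intrinsics K: fx=677.0, fy=481.3, cx=324.9, cy=241.6
Marker side s = 0.133 m; corners in marker frame (Z=0):
  M0 = (-0.0665, +0.0665, 0)
  M1 = (+0.0665, +0.0665, 0)
  M2 = (+0.0665, -0.0665, 0)
  M3 = (-0.0665, -0.0665, 0)
Detected image corners:
  c0 = (262.646427, 104.142816) px
  c1 = (347.558927, 120.903589) px
  c2 = (377.022325, 72.958629) px
  c3 = (295.455446, 58.029392) px
Planar DLT: solve 8×8 A·h = b for H (H[2,2]=1):
  H  [+571.16328 -351.50150 +320.57986]
  H  [+103.87002 +320.97941 +88.34747]
  H  [-0.16962 -0.36565 +1.00000]
B = K⁻¹H; ‖b₁‖=0.987475, ‖b₂‖=0.987475; λ = 2/(‖b₁‖+‖b₂‖) = 1.012684, sign → tz>0 ⇒ λ=+1.012684
r₁ = λ·B[:,0] = (+0.93681,+0.30478,-0.17177); r₂ = λ·B[:,1] = (-0.34809,+0.86123,-0.37029)
r₃ = r₁×r₂ = (+0.03508,+0.40668,+0.91290); SVD([r₁ r₂ r₃]) → R = UVᵀ:
  R  [+0.93681 -0.34809 +0.03508]
  R  [+0.30478 +0.86123 +0.40668]
  R  [-0.17177 -0.37029 +0.91290]
t = (-0.00646, -0.32245, +1.01268) m
tr R = 2.710937; θ = arccos((tr R − 1)/2) = 0.544341 rad = 31.188°
axis k = ((R−Rᵀ)₃₂, (R−Rᵀ)₁₃, (R−Rᵀ)₂₁) / (2 sinθ) = (-0.750177, +0.199727, +0.630352)
rvec = θ·k = (-0.408352, +0.108720, +0.343126)

rvec=(-0.4084, 0.1087, 0.3431) tvec=(-0.0065, -0.3225, 1.0127)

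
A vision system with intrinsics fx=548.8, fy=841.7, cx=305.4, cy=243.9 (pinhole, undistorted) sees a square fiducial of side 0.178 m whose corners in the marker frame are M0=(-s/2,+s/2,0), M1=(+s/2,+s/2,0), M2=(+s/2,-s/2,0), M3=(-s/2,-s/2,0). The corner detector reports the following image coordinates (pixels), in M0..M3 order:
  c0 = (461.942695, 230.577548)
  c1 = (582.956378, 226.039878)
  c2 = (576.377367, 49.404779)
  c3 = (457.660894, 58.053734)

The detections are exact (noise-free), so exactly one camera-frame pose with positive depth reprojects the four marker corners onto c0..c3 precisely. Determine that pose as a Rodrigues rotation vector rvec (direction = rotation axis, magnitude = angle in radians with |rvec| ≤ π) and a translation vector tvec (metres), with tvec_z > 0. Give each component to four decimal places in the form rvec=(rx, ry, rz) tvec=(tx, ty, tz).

Intrinsics K: fx=548.8, fy=841.7, cx=305.4, cy=243.9
Marker side s = 0.178 m; corners in marker frame (Z=0):
  M0 = (-0.0890, +0.0890, 0)
  M1 = (+0.0890, +0.0890, 0)
  M2 = (+0.0890, -0.0890, 0)
  M3 = (-0.0890, -0.0890, 0)
Detected image corners:
  c0 = (461.942695, 230.577548) px
  c1 = (582.956378, 226.039878) px
  c2 = (576.377367, 49.404779) px
  c3 = (457.660894, 58.053734) px
Planar DLT: solve 8×8 A·h = b for H (H[2,2]=1):
  H  [+602.58711 -22.32376 +518.98366]
  H  [-56.34299 +966.32999 +140.27039]
  H  [-0.13613 -0.10150 +1.00000]
B = K⁻¹H; ‖b₁‖=1.181954, ‖b₂‖=1.181954; λ = 2/(‖b₁‖+‖b₂‖) = 0.846057, sign → tz>0 ⇒ λ=+0.846057
r₁ = λ·B[:,0] = (+0.99307,-0.02326,-0.11518); r₂ = λ·B[:,1] = (+0.01337,+0.99622,-0.08588)
r₃ = r₁×r₂ = (+0.11674,+0.08374,+0.98963); SVD([r₁ r₂ r₃]) → R = UVᵀ:
  R  [+0.99307 +0.01337 +0.11674]
  R  [-0.02326 +0.99622 +0.08374]
  R  [-0.11518 -0.08588 +0.98963]
t = (+0.32927, -0.10417, +0.84606) m
tr R = 2.978915; θ = arccos((tr R − 1)/2) = 0.145336 rad = 8.327°
axis k = ((R−Rᵀ)₃₂, (R−Rᵀ)₁₃, (R−Rᵀ)₂₁) / (2 sinθ) = (-0.585589, +0.800681, -0.126472)
rvec = θ·k = (-0.085107, +0.116368, -0.018381)

rvec=(-0.0851, 0.1164, -0.0184) tvec=(0.3293, -0.1042, 0.8461)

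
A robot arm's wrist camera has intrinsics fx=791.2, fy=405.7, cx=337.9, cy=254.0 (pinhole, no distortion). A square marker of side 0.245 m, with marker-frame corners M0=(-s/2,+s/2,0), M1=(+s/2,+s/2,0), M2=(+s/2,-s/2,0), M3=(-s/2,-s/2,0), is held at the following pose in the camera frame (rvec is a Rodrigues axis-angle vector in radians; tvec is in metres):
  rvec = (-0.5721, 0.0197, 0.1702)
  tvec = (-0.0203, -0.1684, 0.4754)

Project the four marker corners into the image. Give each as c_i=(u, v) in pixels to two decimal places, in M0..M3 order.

Intrinsics K: fx=791.2, fy=405.7, cx=337.9, cy=254.0
Marker side s = 0.245 m; corners in marker frame (Z=0):
  M0 = (-0.1225, +0.1225, 0)
  M1 = (+0.1225, +0.1225, 0)
  M2 = (+0.1225, -0.1225, 0)
  M3 = (-0.1225, -0.1225, 0)
rvec = (-0.5721, 0.0197, 0.1702), |rvec| = θ = 0.59721 rad = 34.217°
Rodrigues: sinθ=0.56233, 1−cosθ=0.17309; R = I + sinθ·[k]× + (1−cosθ)·[k]×²:
    [+0.98575 -0.16573 -0.02871]
    [+0.15479 +0.82710 +0.54032]
    [-0.06581 -0.53707 +0.84097]
t = (-0.0203, -0.1684, 0.4754) m
M0: Pc = R·M0+t = (-0.16136, -0.08604, +0.41767); u = 791.2·(-0.16136)/0.41767 + 337.9 = 32.2391, v = 405.7·(-0.08604)/0.41767 + 254.0 = 170.4235
M1: Pc = R·M1+t = (+0.08015, -0.04812, +0.40155); u = 791.2·(+0.08015)/0.40155 + 337.9 = 495.8307, v = 405.7·(-0.04812)/0.40155 + 254.0 = 205.3841
M2: Pc = R·M2+t = (+0.12076, -0.25076, +0.53313); u = 791.2·(+0.12076)/0.53313 + 337.9 = 517.1113, v = 405.7·(-0.25076)/0.53313 + 254.0 = 63.1790
M3: Pc = R·M3+t = (-0.12075, -0.28868, +0.54925); u = 791.2·(-0.12075)/0.54925 + 337.9 = 163.9552, v = 405.7·(-0.28868)/0.54925 + 254.0 = 40.7679

c0=(32.24, 170.42) c1=(495.83, 205.38) c2=(517.11, 63.18) c3=(163.96, 40.77)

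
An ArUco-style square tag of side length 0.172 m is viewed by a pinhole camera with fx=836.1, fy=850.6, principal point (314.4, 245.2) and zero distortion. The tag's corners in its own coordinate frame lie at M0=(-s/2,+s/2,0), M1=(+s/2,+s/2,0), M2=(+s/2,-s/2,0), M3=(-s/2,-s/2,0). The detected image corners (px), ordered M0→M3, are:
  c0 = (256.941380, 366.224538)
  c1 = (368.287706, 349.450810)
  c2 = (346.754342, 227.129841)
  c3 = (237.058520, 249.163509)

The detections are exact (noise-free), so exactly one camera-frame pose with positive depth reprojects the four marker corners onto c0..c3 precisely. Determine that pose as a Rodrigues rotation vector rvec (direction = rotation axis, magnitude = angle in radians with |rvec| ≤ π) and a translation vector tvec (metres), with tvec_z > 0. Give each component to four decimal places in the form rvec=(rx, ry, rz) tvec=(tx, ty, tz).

rvec=(-0.0169, 0.3246, -0.1811) tvec=(-0.0194, 0.0749, 1.2064)

Intrinsics K: fx=836.1, fy=850.6, cx=314.4, cy=245.2
Marker side s = 0.172 m; corners in marker frame (Z=0):
  M0 = (-0.0860, +0.0860, 0)
  M1 = (+0.0860, +0.0860, 0)
  M2 = (+0.0860, -0.0860, 0)
  M3 = (-0.0860, -0.0860, 0)
Detected image corners:
  c0 = (256.941380, 366.224538) px
  c1 = (368.287706, 349.450810) px
  c2 = (346.754342, 227.129841) px
  c3 = (237.058520, 249.163509) px
Planar DLT: solve 8×8 A·h = b for H (H[2,2]=1):
  H  [+563.46882 +108.86144 +300.98346]
  H  [-190.82517 +684.26862 +298.01590]
  H  [-0.26163 -0.03780 +1.00000]
B = K⁻¹H; ‖b₁‖=0.828905, ‖b₂‖=0.828905; λ = 2/(‖b₁‖+‖b₂‖) = 1.206411, sign → tz>0 ⇒ λ=+1.206411
r₁ = λ·B[:,0] = (+0.93172,-0.17966,-0.31563); r₂ = λ·B[:,1] = (+0.17423,+0.98365,-0.04561)
r₃ = r₁×r₂ = (+0.31866,-0.01250,+0.94779); SVD([r₁ r₂ r₃]) → R = UVᵀ:
  R  [+0.93172 +0.17423 +0.31866]
  R  [-0.17966 +0.98365 -0.01250]
  R  [-0.31563 -0.04561 +0.94779]
t = (-0.01936, +0.07491, +1.20641) m
tr R = 2.863152; θ = arccos((tr R − 1)/2) = 0.372072 rad = 21.318°
axis k = ((R−Rᵀ)₃₂, (R−Rᵀ)₁₃, (R−Rᵀ)₂₁) / (2 sinθ) = (-0.045535, +0.872372, -0.486717)
rvec = θ·k = (-0.016942, +0.324585, -0.181094)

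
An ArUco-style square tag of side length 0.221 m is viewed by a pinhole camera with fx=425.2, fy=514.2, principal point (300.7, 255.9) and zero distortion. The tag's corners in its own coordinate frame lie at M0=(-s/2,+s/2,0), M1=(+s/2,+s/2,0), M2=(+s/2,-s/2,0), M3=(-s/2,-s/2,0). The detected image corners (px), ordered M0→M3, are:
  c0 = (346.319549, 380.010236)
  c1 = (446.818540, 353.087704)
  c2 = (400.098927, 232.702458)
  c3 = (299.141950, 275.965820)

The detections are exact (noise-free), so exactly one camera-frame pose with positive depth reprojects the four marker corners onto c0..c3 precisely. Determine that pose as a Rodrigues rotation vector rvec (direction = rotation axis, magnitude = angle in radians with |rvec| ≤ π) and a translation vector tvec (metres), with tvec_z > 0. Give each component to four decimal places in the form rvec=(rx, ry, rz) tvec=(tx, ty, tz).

rvec=(0.3595, 0.4435, -0.4198) tvec=(0.1386, 0.0941, 0.8423)

Intrinsics K: fx=425.2, fy=514.2, cx=300.7, cy=255.9
Marker side s = 0.221 m; corners in marker frame (Z=0):
  M0 = (-0.1105, +0.1105, 0)
  M1 = (+0.1105, +0.1105, 0)
  M2 = (+0.1105, -0.1105, 0)
  M3 = (-0.1105, -0.1105, 0)
Detected image corners:
  c0 = (346.319549, 380.010236) px
  c1 = (446.818540, 353.087704) px
  c2 = (400.098927, 232.702458) px
  c3 = (299.141950, 275.965820) px
Planar DLT: solve 8×8 A·h = b for H (H[2,2]=1):
  H  [+243.28123 +319.20842 +370.66734]
  H  [-334.41247 +594.22010 +313.31888]
  H  [-0.56948 +0.28600 +1.00000]
B = K⁻¹H; ‖b₁‖=1.187165, ‖b₂‖=1.187165; λ = 2/(‖b₁‖+‖b₂‖) = 0.842343, sign → tz>0 ⇒ λ=+0.842343
r₁ = λ·B[:,0] = (+0.82119,-0.30909,-0.47969); r₂ = λ·B[:,1] = (+0.46200,+0.85353,+0.24091)
r₃ = r₁×r₂ = (+0.33497,-0.41945,+0.84371); SVD([r₁ r₂ r₃]) → R = UVᵀ:
  R  [+0.82119 +0.46200 +0.33497]
  R  [-0.30909 +0.85353 -0.41945]
  R  [-0.47969 +0.24091 +0.84371]
t = (+0.13861, +0.09406, +0.84234) m
tr R = 2.518440; θ = arccos((tr R − 1)/2) = 0.708683 rad = 40.605°
axis k = ((R−Rᵀ)₃₂, (R−Rᵀ)₁₃, (R−Rᵀ)₂₁) / (2 sinθ) = (+0.507321, +0.625863, -0.592386)
rvec = θ·k = (+0.359530, +0.443538, -0.419813)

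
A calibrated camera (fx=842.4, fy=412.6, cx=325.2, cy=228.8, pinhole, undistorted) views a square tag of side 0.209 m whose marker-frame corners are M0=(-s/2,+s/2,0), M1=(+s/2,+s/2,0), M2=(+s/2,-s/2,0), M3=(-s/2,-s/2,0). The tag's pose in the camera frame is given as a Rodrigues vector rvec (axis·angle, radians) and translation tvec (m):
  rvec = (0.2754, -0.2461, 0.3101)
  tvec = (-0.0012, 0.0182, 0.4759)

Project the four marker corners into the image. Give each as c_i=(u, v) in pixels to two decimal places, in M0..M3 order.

c0=(88.34, 304.38) c1=(421.79, 339.27) c2=(552.60, 186.11) c3=(199.68, 126.22)

Intrinsics K: fx=842.4, fy=412.6, cx=325.2, cy=228.8
Marker side s = 0.209 m; corners in marker frame (Z=0):
  M0 = (-0.1045, +0.1045, 0)
  M1 = (+0.1045, +0.1045, 0)
  M2 = (+0.1045, -0.1045, 0)
  M3 = (-0.1045, -0.1045, 0)
rvec = (0.2754, -0.2461, 0.3101), |rvec| = θ = 0.48226 rad = 27.631°
Rodrigues: sinθ=0.46378, 1−cosθ=0.11405; R = I + sinθ·[k]× + (1−cosθ)·[k]×²:
    [+0.92314 -0.33146 -0.19479]
    [+0.26498 +0.91565 -0.30227]
    [+0.27855 +0.22742 +0.93311]
t = (-0.0012, 0.0182, 0.4759) m
M0: Pc = R·M0+t = (-0.13231, +0.08619, +0.47056); u = 842.4·(-0.13231)/0.47056 + 325.2 = 88.3443, v = 412.6·(+0.08619)/0.47056 + 228.8 = 304.3784
M1: Pc = R·M1+t = (+0.06063, +0.14158, +0.52877); u = 842.4·(+0.06063)/0.52877 + 325.2 = 421.7930, v = 412.6·(+0.14158)/0.52877 + 228.8 = 339.2712
M2: Pc = R·M2+t = (+0.12991, -0.04979, +0.48124); u = 842.4·(+0.12991)/0.48124 + 325.2 = 552.5955, v = 412.6·(-0.04979)/0.48124 + 228.8 = 186.1078
M3: Pc = R·M3+t = (-0.06303, -0.10518, +0.42303); u = 842.4·(-0.06303)/0.42303 + 325.2 = 199.6812, v = 412.6·(-0.10518)/0.42303 + 228.8 = 126.2160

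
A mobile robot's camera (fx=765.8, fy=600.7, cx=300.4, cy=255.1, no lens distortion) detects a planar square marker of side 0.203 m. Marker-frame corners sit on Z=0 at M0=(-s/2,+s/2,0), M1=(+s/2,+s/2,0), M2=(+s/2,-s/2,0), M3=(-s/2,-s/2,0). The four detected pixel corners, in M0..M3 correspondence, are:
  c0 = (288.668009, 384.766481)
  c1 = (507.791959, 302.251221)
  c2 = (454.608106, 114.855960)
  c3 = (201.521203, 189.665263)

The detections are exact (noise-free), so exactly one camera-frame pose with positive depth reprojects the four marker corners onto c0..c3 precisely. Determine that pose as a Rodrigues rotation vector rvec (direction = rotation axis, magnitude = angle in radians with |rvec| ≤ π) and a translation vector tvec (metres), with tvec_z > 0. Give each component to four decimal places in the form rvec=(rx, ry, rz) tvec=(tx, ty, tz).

rvec=(0.2946, -0.3175, -0.3478) tvec=(0.0527, -0.0032, 0.5761)

Intrinsics K: fx=765.8, fy=600.7, cx=300.4, cy=255.1
Marker side s = 0.203 m; corners in marker frame (Z=0):
  M0 = (-0.1015, +0.1015, 0)
  M1 = (+0.1015, +0.1015, 0)
  M2 = (+0.1015, -0.1015, 0)
  M3 = (-0.1015, -0.1015, 0)
Detected image corners:
  c0 = (288.668009, 384.766481) px
  c1 = (507.791959, 302.251221) px
  c2 = (454.608106, 114.855960) px
  c3 = (201.521203, 189.665263) px
Planar DLT: solve 8×8 A·h = b for H (H[2,2]=1):
  H  [+1316.70849 +552.14734 +370.43983]
  H  [-280.39280 +1084.75955 +251.76021]
  H  [+0.43658 +0.57886 +1.00000]
B = K⁻¹H; ‖b₁‖=1.735700, ‖b₂‖=1.735700; λ = 2/(‖b₁‖+‖b₂‖) = 0.576136, sign → tz>0 ⇒ λ=+0.576136
r₁ = λ·B[:,0] = (+0.89194,-0.37574,+0.25153); r₂ = λ·B[:,1] = (+0.28458,+0.89877,+0.33350)
r₃ = r₁×r₂ = (-0.35138,-0.22588,+0.90857); SVD([r₁ r₂ r₃]) → R = UVᵀ:
  R  [+0.89194 +0.28458 -0.35138]
  R  [-0.37574 +0.89877 -0.22588]
  R  [+0.25153 +0.33350 +0.90857]
t = (+0.05269, -0.00320, +0.57614) m
tr R = 2.699283; θ = arccos((tr R − 1)/2) = 0.555491 rad = 31.827°
axis k = ((R−Rᵀ)₃₂, (R−Rᵀ)₁₃, (R−Rᵀ)₂₁) / (2 sinθ) = (+0.530366, -0.571629, -0.626061)
rvec = θ·k = (+0.294614, -0.317535, -0.347771)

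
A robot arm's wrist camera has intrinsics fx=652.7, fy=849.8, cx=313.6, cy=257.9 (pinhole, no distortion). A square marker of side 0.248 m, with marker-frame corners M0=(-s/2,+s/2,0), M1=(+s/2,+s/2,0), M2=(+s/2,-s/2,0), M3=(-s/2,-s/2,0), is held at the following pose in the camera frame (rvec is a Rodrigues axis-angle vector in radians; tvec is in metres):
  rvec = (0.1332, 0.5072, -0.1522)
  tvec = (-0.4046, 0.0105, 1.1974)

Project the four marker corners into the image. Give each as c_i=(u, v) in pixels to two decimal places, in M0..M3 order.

Intrinsics K: fx=652.7, fy=849.8, cx=313.6, cy=257.9
Marker side s = 0.248 m; corners in marker frame (Z=0):
  M0 = (-0.1240, +0.1240, 0)
  M1 = (+0.1240, +0.1240, 0)
  M2 = (+0.1240, -0.1240, 0)
  M3 = (-0.1240, -0.1240, 0)
rvec = (0.1332, 0.5072, -0.1522), |rvec| = θ = 0.54604 rad = 31.286°
Rodrigues: sinθ=0.51931, 1−cosθ=0.14541; R = I + sinθ·[k]× + (1−cosθ)·[k]×²:
    [+0.86324 +0.17770 +0.47248]
    [-0.11180 +0.98005 -0.16433]
    [-0.49226 +0.08903 +0.86589]
t = (-0.4046, 0.0105, 1.1974) m
M0: Pc = R·M0+t = (-0.48961, +0.14589, +1.26948); u = 652.7·(-0.48961)/1.26948 + 313.6 = 61.8695, v = 849.8·(+0.14589)/1.26948 + 257.9 = 355.5595
M1: Pc = R·M1+t = (-0.27552, +0.11816, +1.14740); u = 652.7·(-0.27552)/1.14740 + 313.6 = 156.8680, v = 849.8·(+0.11816)/1.14740 + 257.9 = 345.4151
M2: Pc = R·M2+t = (-0.31959, -0.12489, +1.12532); u = 652.7·(-0.31959)/1.12532 + 313.6 = 128.2323, v = 849.8·(-0.12489)/1.12532 + 257.9 = 163.5882
M3: Pc = R·M3+t = (-0.53368, -0.09716, +1.24740); u = 652.7·(-0.53368)/1.24740 + 313.6 = 34.3547, v = 849.8·(-0.09716)/1.24740 + 257.9 = 191.7071

c0=(61.87, 355.56) c1=(156.87, 345.42) c2=(128.23, 163.59) c3=(34.35, 191.71)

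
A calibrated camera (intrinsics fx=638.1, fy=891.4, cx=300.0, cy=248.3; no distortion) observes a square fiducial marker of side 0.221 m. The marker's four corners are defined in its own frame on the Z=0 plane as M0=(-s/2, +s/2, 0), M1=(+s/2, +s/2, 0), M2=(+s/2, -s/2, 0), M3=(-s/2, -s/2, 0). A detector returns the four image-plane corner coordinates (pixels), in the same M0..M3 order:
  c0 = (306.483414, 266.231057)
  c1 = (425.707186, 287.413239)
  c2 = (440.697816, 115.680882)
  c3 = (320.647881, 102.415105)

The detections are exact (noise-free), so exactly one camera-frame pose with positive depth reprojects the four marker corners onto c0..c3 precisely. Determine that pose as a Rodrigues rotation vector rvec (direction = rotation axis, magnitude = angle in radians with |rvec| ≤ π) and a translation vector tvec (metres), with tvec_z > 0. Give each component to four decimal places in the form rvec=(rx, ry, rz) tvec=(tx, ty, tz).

rvec=(-0.0092, 0.2525, 0.1203) tvec=(0.1316, -0.0727, 1.1668)

Intrinsics K: fx=638.1, fy=891.4, cx=300.0, cy=248.3
Marker side s = 0.221 m; corners in marker frame (Z=0):
  M0 = (-0.1105, +0.1105, 0)
  M1 = (+0.1105, +0.1105, 0)
  M2 = (+0.1105, -0.1105, 0)
  M3 = (-0.1105, -0.1105, 0)
Detected image corners:
  c0 = (306.483414, 266.231057) px
  c1 = (425.707186, 287.413239) px
  c2 = (440.697816, 115.680882) px
  c3 = (320.647881, 102.415105) px
Planar DLT: solve 8×8 A·h = b for H (H[2,2]=1):
  H  [+461.42425 -63.98828 +371.96514]
  H  [+36.65159 +759.73236 +192.77928]
  H  [-0.21404 +0.00517 +1.00000]
B = K⁻¹H; ‖b₁‖=0.857044, ‖b₂‖=0.857044; λ = 2/(‖b₁‖+‖b₂‖) = 1.166801, sign → tz>0 ⇒ λ=+1.166801
r₁ = λ·B[:,0] = (+0.96115,+0.11754,-0.24974); r₂ = λ·B[:,1] = (-0.11984,+0.99277,+0.00603)
r₃ = r₁×r₂ = (+0.24864,+0.02413,+0.96829); SVD([r₁ r₂ r₃]) → R = UVᵀ:
  R  [+0.96115 -0.11984 +0.24864]
  R  [+0.11754 +0.99277 +0.02413]
  R  [-0.24974 +0.00603 +0.96829]
t = (+0.13159, -0.07267, +1.16680) m
tr R = 2.922222; θ = arccos((tr R − 1)/2) = 0.279798 rad = 16.031°
axis k = ((R−Rᵀ)₃₂, (R−Rᵀ)₁₃, (R−Rᵀ)₂₁) / (2 sinθ) = (-0.032780, +0.902336, +0.429786)
rvec = θ·k = (-0.009172, +0.252472, +0.120253)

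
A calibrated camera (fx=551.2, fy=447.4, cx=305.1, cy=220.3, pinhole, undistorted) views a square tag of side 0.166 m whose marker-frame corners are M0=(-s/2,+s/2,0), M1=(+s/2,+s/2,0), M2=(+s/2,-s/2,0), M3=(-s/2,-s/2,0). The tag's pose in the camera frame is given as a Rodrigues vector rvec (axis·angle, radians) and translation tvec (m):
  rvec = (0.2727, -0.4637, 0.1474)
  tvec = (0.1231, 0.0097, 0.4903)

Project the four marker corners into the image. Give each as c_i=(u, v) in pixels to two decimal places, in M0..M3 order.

Intrinsics K: fx=551.2, fy=447.4, cx=305.1, cy=220.3
Marker side s = 0.166 m; corners in marker frame (Z=0):
  M0 = (-0.0830, +0.0830, 0)
  M1 = (+0.0830, +0.0830, 0)
  M2 = (+0.0830, -0.0830, 0)
  M3 = (-0.0830, -0.0830, 0)
rvec = (0.2727, -0.4637, 0.1474), |rvec| = θ = 0.55777 rad = 31.958°
Rodrigues: sinθ=0.52930, 1−cosθ=0.15156; R = I + sinθ·[k]× + (1−cosθ)·[k]×²:
    [+0.88467 -0.20148 -0.42045]
    [+0.07827 +0.95319 -0.29208]
    [+0.45961 +0.22548 +0.85902]
t = (0.1231, 0.0097, 0.4903) m
M0: Pc = R·M0+t = (+0.03295, +0.08232, +0.47087); u = 551.2·(+0.03295)/0.47087 + 305.1 = 343.6716, v = 447.4·(+0.08232)/0.47087 + 220.3 = 298.5153
M1: Pc = R·M1+t = (+0.17980, +0.09531, +0.54716); u = 551.2·(+0.17980)/0.54716 + 305.1 = 486.2313, v = 447.4·(+0.09531)/0.54716 + 220.3 = 298.2333
M2: Pc = R·M2+t = (+0.21325, -0.06292, +0.50973); u = 551.2·(+0.21325)/0.50973 + 305.1 = 535.6980, v = 447.4·(-0.06292)/0.50973 + 220.3 = 165.0760
M3: Pc = R·M3+t = (+0.06640, -0.07591, +0.43344); u = 551.2·(+0.06640)/0.43344 + 305.1 = 389.5348, v = 447.4·(-0.07591)/0.43344 + 220.3 = 141.9436

c0=(343.67, 298.52) c1=(486.23, 298.23) c2=(535.70, 165.08) c3=(389.53, 141.94)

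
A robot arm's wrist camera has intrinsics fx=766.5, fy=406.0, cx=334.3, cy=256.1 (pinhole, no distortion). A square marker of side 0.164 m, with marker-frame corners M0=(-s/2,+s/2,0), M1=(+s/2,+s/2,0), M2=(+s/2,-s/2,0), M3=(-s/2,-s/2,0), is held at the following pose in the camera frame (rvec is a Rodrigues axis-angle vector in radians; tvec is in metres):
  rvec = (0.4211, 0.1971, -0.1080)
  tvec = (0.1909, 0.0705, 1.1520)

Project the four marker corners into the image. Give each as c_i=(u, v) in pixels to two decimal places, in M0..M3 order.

c0=(412.62, 306.80) c1=(520.00, 304.71) c2=(514.41, 252.75) c3=(401.09, 256.56)

Intrinsics K: fx=766.5, fy=406.0, cx=334.3, cy=256.1
Marker side s = 0.164 m; corners in marker frame (Z=0):
  M0 = (-0.0820, +0.0820, 0)
  M1 = (+0.0820, +0.0820, 0)
  M2 = (+0.0820, -0.0820, 0)
  M3 = (-0.0820, -0.0820, 0)
rvec = (0.4211, 0.1971, -0.1080), |rvec| = θ = 0.47732 rad = 27.349°
Rodrigues: sinθ=0.45940, 1−cosθ=0.11177; R = I + sinθ·[k]× + (1−cosθ)·[k]×²:
    [+0.97522 +0.14466 +0.16739]
    [-0.06323 +0.90729 -0.41573]
    [-0.21201 +0.39485 +0.89395]
t = (0.1909, 0.0705, 1.1520) m
M0: Pc = R·M0+t = (+0.12279, +0.15008, +1.20176); u = 766.5·(+0.12279)/1.20176 + 334.3 = 412.6199, v = 406.0·(+0.15008)/1.20176 + 256.1 = 306.8033
M1: Pc = R·M1+t = (+0.28273, +0.13971, +1.16699); u = 766.5·(+0.28273)/1.16699 + 334.3 = 520.0020, v = 406.0·(+0.13971)/1.16699 + 256.1 = 304.7065
M2: Pc = R·M2+t = (+0.25901, -0.00908, +1.10224); u = 766.5·(+0.25901)/1.10224 + 334.3 = 514.4135, v = 406.0·(-0.00908)/1.10224 + 256.1 = 252.7547
M3: Pc = R·M3+t = (+0.09907, +0.00129, +1.13701); u = 766.5·(+0.09907)/1.13701 + 334.3 = 401.0866, v = 406.0·(+0.00129)/1.13701 + 256.1 = 256.5596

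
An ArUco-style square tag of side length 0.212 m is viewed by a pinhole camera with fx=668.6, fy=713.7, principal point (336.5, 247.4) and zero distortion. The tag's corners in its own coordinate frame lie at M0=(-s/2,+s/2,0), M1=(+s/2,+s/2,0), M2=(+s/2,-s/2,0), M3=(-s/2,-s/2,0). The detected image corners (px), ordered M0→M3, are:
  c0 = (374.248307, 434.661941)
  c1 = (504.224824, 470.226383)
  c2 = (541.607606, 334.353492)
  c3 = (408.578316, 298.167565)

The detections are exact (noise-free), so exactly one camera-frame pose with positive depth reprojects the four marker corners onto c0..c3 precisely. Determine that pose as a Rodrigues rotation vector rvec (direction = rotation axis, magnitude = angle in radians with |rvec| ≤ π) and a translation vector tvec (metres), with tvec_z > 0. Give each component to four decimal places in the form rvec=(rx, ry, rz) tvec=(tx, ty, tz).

rvec=(0.1114, 0.0212, 0.2485) tvec=(0.1884, 0.2019, 1.0461)

Intrinsics K: fx=668.6, fy=713.7, cx=336.5, cy=247.4
Marker side s = 0.212 m; corners in marker frame (Z=0):
  M0 = (-0.1060, +0.1060, 0)
  M1 = (+0.1060, +0.1060, 0)
  M2 = (+0.1060, -0.1060, 0)
  M3 = (-0.1060, -0.1060, 0)
Detected image corners:
  c0 = (374.248307, 434.661941) px
  c1 = (504.224824, 470.226383) px
  c2 = (541.607606, 334.353492) px
  c3 = (408.578316, 298.167565) px
Planar DLT: solve 8×8 A·h = b for H (H[2,2]=1):
  H  [+617.09232 -119.91946 +456.91261]
  H  [+166.58088 +683.74842 +385.11628]
  H  [-0.00683 +0.10764 +1.00000]
B = K⁻¹H; ‖b₁‖=0.955955, ‖b₂‖=0.955955; λ = 2/(‖b₁‖+‖b₂‖) = 1.046074, sign → tz>0 ⇒ λ=+1.046074
r₁ = λ·B[:,0] = (+0.96908,+0.24664,-0.00714); r₂ = λ·B[:,1] = (-0.24429,+0.96314,+0.11260)
r₃ = r₁×r₂ = (+0.03465,-0.10737,+0.99361); SVD([r₁ r₂ r₃]) → R = UVᵀ:
  R  [+0.96908 -0.24429 +0.03465]
  R  [+0.24664 +0.96314 -0.10737]
  R  [-0.00714 +0.11260 +0.99361]
t = (+0.18839, +0.20185, +1.04607) m
tr R = 2.925839; θ = arccos((tr R − 1)/2) = 0.273174 rad = 15.652°
axis k = ((R−Rᵀ)₃₂, (R−Rᵀ)₁₃, (R−Rᵀ)₂₁) / (2 sinθ) = (+0.407674, +0.077461, +0.909836)
rvec = θ·k = (+0.111366, +0.021160, +0.248544)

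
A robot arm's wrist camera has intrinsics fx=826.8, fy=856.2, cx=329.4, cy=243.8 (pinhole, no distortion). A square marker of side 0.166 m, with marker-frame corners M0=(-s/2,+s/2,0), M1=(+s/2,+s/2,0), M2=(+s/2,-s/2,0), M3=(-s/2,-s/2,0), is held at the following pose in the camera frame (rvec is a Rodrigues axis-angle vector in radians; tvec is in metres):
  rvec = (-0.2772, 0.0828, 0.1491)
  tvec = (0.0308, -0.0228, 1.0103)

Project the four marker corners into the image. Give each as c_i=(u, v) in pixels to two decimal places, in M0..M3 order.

c0=(276.22, 282.38) c1=(413.37, 302.65) c2=(430.90, 168.12) c3=(299.29, 150.90)

Intrinsics K: fx=826.8, fy=856.2, cx=329.4, cy=243.8
Marker side s = 0.166 m; corners in marker frame (Z=0):
  M0 = (-0.0830, +0.0830, 0)
  M1 = (+0.0830, +0.0830, 0)
  M2 = (+0.0830, -0.0830, 0)
  M3 = (-0.0830, -0.0830, 0)
rvec = (-0.2772, 0.0828, 0.1491), |rvec| = θ = 0.32546 rad = 18.648°
Rodrigues: sinθ=0.31975, 1−cosθ=0.05250; R = I + sinθ·[k]× + (1−cosθ)·[k]×²:
    [+0.98558 -0.15786 +0.06086]
    [+0.13511 +0.95090 +0.27845]
    [-0.10183 -0.26621 +0.95852]
t = (0.0308, -0.0228, 1.0103) m
M0: Pc = R·M0+t = (-0.06411, +0.04491, +0.99666); u = 826.8·(-0.06411)/0.99666 + 329.4 = 276.2196, v = 856.2·(+0.04491)/0.99666 + 243.8 = 282.3817
M1: Pc = R·M1+t = (+0.09950, +0.06734, +0.97975); u = 826.8·(+0.09950)/0.97975 + 329.4 = 413.3679, v = 856.2·(+0.06734)/0.97975 + 243.8 = 302.6468
M2: Pc = R·M2+t = (+0.12571, -0.09051, +1.02394); u = 826.8·(+0.12571)/1.02394 + 329.4 = 430.9030, v = 856.2·(-0.09051)/1.02394 + 243.8 = 168.1167
M3: Pc = R·M3+t = (-0.03790, -0.11294, +1.04085); u = 826.8·(-0.03790)/1.04085 + 329.4 = 299.2929, v = 856.2·(-0.11294)/1.04085 + 243.8 = 150.8969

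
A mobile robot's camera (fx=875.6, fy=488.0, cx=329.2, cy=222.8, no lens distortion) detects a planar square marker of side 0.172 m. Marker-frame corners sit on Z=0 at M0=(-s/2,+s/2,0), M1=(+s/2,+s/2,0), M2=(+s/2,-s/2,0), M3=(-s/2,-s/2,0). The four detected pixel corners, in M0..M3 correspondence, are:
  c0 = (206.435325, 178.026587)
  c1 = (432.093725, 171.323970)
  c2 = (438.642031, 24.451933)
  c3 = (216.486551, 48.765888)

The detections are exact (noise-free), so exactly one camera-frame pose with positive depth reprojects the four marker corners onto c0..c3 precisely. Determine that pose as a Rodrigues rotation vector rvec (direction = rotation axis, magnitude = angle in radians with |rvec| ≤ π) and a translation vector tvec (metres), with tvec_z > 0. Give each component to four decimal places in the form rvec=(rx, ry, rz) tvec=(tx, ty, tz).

rvec=(-0.0776, 0.4684, 0.0157) tvec=(-0.0089, -0.1439, 0.5982)

Intrinsics K: fx=875.6, fy=488.0, cx=329.2, cy=222.8
Marker side s = 0.172 m; corners in marker frame (Z=0):
  M0 = (-0.0860, +0.0860, 0)
  M1 = (+0.0860, +0.0860, 0)
  M2 = (+0.0860, -0.0860, 0)
  M3 = (-0.0860, -0.0860, 0)
Detected image corners:
  c0 = (206.435325, 178.026587) px
  c1 = (432.093725, 171.323970) px
  c2 = (438.642031, 24.451933) px
  c3 = (216.486551, 48.765888) px
Planar DLT: solve 8×8 A·h = b for H (H[2,2]=1):
  H  [+1057.51192 -87.38310 +316.18800]
  H  [-170.44484 +786.82217 +105.43941]
  H  [-0.75497 -0.11894 +1.00000]
B = K⁻¹H; ‖b₁‖=1.671791, ‖b₂‖=1.671791; λ = 2/(‖b₁‖+‖b₂‖) = 0.598161, sign → tz>0 ⇒ λ=+0.598161
r₁ = λ·B[:,0] = (+0.89222,-0.00274,-0.45159); r₂ = λ·B[:,1] = (-0.03295,+0.99692,-0.07115)
r₃ = r₁×r₂ = (+0.45040,+0.07836,+0.88938); SVD([r₁ r₂ r₃]) → R = UVᵀ:
  R  [+0.89222 -0.03295 +0.45040]
  R  [-0.00274 +0.99692 +0.07836]
  R  [-0.45159 -0.07115 +0.88938]
t = (-0.00889, -0.14385, +0.59816) m
tr R = 2.778523; θ = arccos((tr R − 1)/2) = 0.475068 rad = 27.219°
axis k = ((R−Rᵀ)₃₂, (R−Rᵀ)₁₃, (R−Rᵀ)₂₁) / (2 sinθ) = (-0.163427, +0.986003, +0.033017)
rvec = θ·k = (-0.077639, +0.468418, +0.015685)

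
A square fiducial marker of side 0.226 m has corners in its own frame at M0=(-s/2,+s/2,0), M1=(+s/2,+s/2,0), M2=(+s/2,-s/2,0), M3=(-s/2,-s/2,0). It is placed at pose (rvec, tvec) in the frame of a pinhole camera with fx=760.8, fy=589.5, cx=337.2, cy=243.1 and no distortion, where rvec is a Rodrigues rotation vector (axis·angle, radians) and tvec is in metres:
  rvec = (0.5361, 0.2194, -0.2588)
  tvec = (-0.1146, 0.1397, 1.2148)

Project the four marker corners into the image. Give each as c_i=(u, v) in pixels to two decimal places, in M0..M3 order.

c0=(227.35, 358.47) c1=(353.10, 344.30) c2=(309.18, 256.22) c3=(174.41, 276.21)

Intrinsics K: fx=760.8, fy=589.5, cx=337.2, cy=243.1
Marker side s = 0.226 m; corners in marker frame (Z=0):
  M0 = (-0.1130, +0.1130, 0)
  M1 = (+0.1130, +0.1130, 0)
  M2 = (+0.1130, -0.1130, 0)
  M3 = (-0.1130, -0.1130, 0)
rvec = (0.5361, 0.2194, -0.2588), |rvec| = θ = 0.63444 rad = 36.351°
Rodrigues: sinθ=0.59273, 1−cosθ=0.19460; R = I + sinθ·[k]× + (1−cosθ)·[k]×²:
    [+0.94435 +0.29865 +0.13790]
    [-0.18492 +0.82867 -0.52830]
    [-0.27205 +0.47340 +0.83778]
t = (-0.1146, 0.1397, 1.2148) m
M0: Pc = R·M0+t = (-0.18756, +0.25424, +1.29904); u = 760.8·(-0.18756)/1.29904 + 337.2 = 227.3503, v = 589.5·(+0.25424)/1.29904 + 243.1 = 358.4719
M1: Pc = R·M1+t = (+0.02586, +0.21244, +1.23755); u = 760.8·(+0.02586)/1.23755 + 337.2 = 353.0968, v = 589.5·(+0.21244)/1.23755 + 243.1 = 344.2964
M2: Pc = R·M2+t = (-0.04164, +0.02516, +1.13056); u = 760.8·(-0.04164)/1.13056 + 337.2 = 309.1816, v = 589.5·(+0.02516)/1.13056 + 243.1 = 256.2210
M3: Pc = R·M3+t = (-0.25506, +0.06696, +1.19205); u = 760.8·(-0.25506)/1.19205 + 337.2 = 174.4141, v = 589.5·(+0.06696)/1.19205 + 243.1 = 276.2115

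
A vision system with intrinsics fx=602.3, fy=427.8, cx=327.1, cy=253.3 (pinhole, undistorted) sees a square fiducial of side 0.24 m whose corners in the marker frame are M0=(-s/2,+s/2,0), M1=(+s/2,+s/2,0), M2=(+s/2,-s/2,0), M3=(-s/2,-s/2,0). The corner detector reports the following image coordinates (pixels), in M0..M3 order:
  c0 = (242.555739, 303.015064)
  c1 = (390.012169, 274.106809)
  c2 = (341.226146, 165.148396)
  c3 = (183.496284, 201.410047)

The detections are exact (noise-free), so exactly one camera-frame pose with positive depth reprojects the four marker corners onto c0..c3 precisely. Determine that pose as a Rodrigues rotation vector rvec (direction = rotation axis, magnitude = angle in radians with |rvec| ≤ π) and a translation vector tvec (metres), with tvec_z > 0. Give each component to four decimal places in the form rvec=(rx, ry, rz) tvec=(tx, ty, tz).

Intrinsics K: fx=602.3, fy=427.8, cx=327.1, cy=253.3
Marker side s = 0.24 m; corners in marker frame (Z=0):
  M0 = (-0.1200, +0.1200, 0)
  M1 = (+0.1200, +0.1200, 0)
  M2 = (+0.1200, -0.1200, 0)
  M3 = (-0.1200, -0.1200, 0)
Detected image corners:
  c0 = (242.555739, 303.015064) px
  c1 = (390.012169, 274.106809) px
  c2 = (341.226146, 165.148396) px
  c3 = (183.496284, 201.410047) px
Planar DLT: solve 8×8 A·h = b for H (H[2,2]=1):
  H  [+581.66266 +325.13150 +288.75539]
  H  [-178.56033 +519.86190 +238.46287]
  H  [-0.18407 +0.34557 +1.00000]
B = K⁻¹H; ‖b₁‖=1.124593, ‖b₂‖=1.124593; λ = 2/(‖b₁‖+‖b₂‖) = 0.889210, sign → tz>0 ⇒ λ=+0.889210
r₁ = λ·B[:,0] = (+0.94763,-0.27424,-0.16367); r₂ = λ·B[:,1] = (+0.31313,+0.89863,+0.30728)
r₃ = r₁×r₂ = (+0.06281,-0.34244,+0.93744); SVD([r₁ r₂ r₃]) → R = UVᵀ:
  R  [+0.94763 +0.31313 +0.06281]
  R  [-0.27424 +0.89863 -0.34244]
  R  [-0.16367 +0.30728 +0.93744]
t = (-0.05661, -0.03084, +0.88921) m
tr R = 2.783693; θ = arccos((tr R − 1)/2) = 0.469385 rad = 26.894°
axis k = ((R−Rᵀ)₃₂, (R−Rᵀ)₁₃, (R−Rᵀ)₂₁) / (2 sinθ) = (+0.718185, +0.250351, -0.649258)
rvec = θ·k = (+0.337105, +0.117511, -0.304752)

rvec=(0.3371, 0.1175, -0.3048) tvec=(-0.0566, -0.0308, 0.8892)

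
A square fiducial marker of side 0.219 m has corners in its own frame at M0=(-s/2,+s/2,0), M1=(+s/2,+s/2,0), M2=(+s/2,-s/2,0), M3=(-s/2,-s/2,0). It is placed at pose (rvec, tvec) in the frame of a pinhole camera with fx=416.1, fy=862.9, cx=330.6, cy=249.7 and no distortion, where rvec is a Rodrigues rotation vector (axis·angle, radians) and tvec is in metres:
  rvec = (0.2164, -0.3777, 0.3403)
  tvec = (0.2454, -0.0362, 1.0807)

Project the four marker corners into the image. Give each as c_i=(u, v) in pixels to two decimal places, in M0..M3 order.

c0=(374.04, 277.22) c1=(440.63, 322.13) c2=(473.60, 167.18) c3=(407.75, 107.79)

Intrinsics K: fx=416.1, fy=862.9, cx=330.6, cy=249.7
Marker side s = 0.219 m; corners in marker frame (Z=0):
  M0 = (-0.1095, +0.1095, 0)
  M1 = (+0.1095, +0.1095, 0)
  M2 = (+0.1095, -0.1095, 0)
  M3 = (-0.1095, -0.1095, 0)
rvec = (0.2164, -0.3777, 0.3403), |rvec| = θ = 0.55253 rad = 31.658°
Rodrigues: sinθ=0.52484, 1−cosθ=0.14880; R = I + sinθ·[k]× + (1−cosθ)·[k]×²:
    [+0.87402 -0.36309 -0.32288]
    [+0.28341 +0.92073 -0.26820]
    [+0.39467 +0.14291 +0.90764]
t = (0.2454, -0.0362, 1.0807) m
M0: Pc = R·M0+t = (+0.10994, +0.03359, +1.05313); u = 416.1·(+0.10994)/1.05313 + 330.6 = 374.0367, v = 862.9·(+0.03359)/1.05313 + 249.7 = 277.2198
M1: Pc = R·M1+t = (+0.30135, +0.09565, +1.13956); u = 416.1·(+0.30135)/1.13956 + 330.6 = 440.6340, v = 862.9·(+0.09565)/1.13956 + 249.7 = 322.1306
M2: Pc = R·M2+t = (+0.38086, -0.10599, +1.10827); u = 416.1·(+0.38086)/1.10827 + 330.6 = 473.5955, v = 862.9·(-0.10599)/1.10827 + 249.7 = 167.1784
M3: Pc = R·M3+t = (+0.18945, -0.16805, +1.02184); u = 416.1·(+0.18945)/1.02184 + 330.6 = 407.7465, v = 862.9·(-0.16805)/1.02184 + 249.7 = 107.7855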